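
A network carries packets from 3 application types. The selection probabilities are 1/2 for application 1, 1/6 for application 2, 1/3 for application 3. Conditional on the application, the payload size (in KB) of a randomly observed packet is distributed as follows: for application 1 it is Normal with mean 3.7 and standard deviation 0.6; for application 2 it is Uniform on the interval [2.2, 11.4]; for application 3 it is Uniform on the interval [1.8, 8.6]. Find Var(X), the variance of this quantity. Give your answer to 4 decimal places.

Per component, 1: μ=3.7, E[X²]=14.05; 2: μ=6.8, E[X²]=53.2933; 3: μ=5.2, E[X²]=30.8933.
E[X] = 0.5·3.7 + 0.166667·6.8 + 0.333333·5.2 = 4.71667.
E[X²] = 0.5·14.05 + 0.166667·53.2933 + 0.333333·30.8933 = 26.205.
Var(X) = E[X²] − (E[X])² = 26.205 − 22.2469 = 3.95806.

3.9581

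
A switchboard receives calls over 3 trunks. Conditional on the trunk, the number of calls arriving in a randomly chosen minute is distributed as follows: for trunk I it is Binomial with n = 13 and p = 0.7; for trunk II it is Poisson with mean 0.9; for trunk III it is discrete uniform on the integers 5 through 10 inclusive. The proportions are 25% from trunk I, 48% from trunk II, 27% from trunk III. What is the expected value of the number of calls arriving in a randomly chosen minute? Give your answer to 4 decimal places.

Component means — I: 9.1; II: 0.9; III: 7.5.
E[X] = 0.25·9.1 + 0.48·0.9 + 0.27·7.5 = 4.732.

4.7320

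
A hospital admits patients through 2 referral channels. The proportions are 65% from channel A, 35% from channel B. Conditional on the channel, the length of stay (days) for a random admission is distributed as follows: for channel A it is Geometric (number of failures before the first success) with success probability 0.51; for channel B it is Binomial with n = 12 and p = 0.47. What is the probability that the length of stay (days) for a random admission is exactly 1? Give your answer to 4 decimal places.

0.1643

Conditional on each channel, P(X = 1): A: 0.2499; B: 0.00522774.
By total probability, P(X = 1) = 0.65·0.2499 + 0.35·0.00522774 = 0.164265.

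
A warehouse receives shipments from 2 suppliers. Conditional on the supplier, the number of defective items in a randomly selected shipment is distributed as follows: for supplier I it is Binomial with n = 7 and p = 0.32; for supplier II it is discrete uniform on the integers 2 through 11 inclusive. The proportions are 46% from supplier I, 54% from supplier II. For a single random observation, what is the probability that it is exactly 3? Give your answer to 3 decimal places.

0.167

Conditional on each supplier, P(X = 3): I: 0.245219; II: 0.1.
By total probability, P(X = 3) = 0.46·0.245219 + 0.54·0.1 = 0.166801.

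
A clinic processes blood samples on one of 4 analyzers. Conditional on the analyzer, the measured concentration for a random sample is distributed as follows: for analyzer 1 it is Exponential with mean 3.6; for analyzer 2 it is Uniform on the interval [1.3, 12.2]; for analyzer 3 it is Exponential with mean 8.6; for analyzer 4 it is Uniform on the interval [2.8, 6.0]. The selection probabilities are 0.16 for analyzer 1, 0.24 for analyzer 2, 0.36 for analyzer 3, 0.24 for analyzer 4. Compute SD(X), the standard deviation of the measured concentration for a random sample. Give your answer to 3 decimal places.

Per component, 1: μ=3.6, E[X²]=25.92; 2: μ=6.75, E[X²]=55.4633; 3: μ=8.6, E[X²]=147.92; 4: μ=4.4, E[X²]=20.2133.
E[X] = 0.16·3.6 + 0.24·6.75 + 0.36·8.6 + 0.24·4.4 = 6.348.
E[X²] = 0.16·25.92 + 0.24·55.4633 + 0.36·147.92 + 0.24·20.2133 = 75.5608.
Var(X) = E[X²] − (E[X])² = 75.5608 − 40.2971 = 35.2637.
SD(X) = √35.2637 = 5.93832.

5.938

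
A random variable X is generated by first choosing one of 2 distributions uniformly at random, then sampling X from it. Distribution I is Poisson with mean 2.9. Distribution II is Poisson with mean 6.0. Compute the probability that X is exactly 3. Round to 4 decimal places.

Conditional on each component, P(X = 3): I: 0.22366; II: 0.0892351.
By total probability, P(X = 3) = 0.5·0.22366 + 0.5·0.0892351 = 0.156448.

0.1564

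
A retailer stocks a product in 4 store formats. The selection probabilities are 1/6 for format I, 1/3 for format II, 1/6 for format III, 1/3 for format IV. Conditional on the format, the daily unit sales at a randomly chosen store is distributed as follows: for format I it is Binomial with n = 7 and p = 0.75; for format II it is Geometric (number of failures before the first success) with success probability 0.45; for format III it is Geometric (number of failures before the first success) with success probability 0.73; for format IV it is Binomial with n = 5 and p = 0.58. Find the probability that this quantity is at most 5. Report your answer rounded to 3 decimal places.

0.917

Conditional on each format, P(X ≤ 5): I: 0.555054; II: 0.972319; III: 0.999613; IV: 1.
By total probability, P(X ≤ 5) = 0.166667·0.555054 + 0.333333·0.972319 + 0.166667·0.999613 + 0.333333·1 = 0.916551.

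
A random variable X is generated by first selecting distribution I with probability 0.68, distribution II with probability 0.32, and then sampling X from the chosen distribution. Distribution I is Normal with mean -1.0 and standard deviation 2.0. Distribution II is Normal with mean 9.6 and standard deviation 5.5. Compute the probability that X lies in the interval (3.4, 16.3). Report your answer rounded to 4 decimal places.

Conditional on each component, P(3.4 < X < 16.3): I: 0.0139034; II: 0.758609.
By total probability, P(3.4 < X < 16.3) = 0.68·0.0139034 + 0.32·0.758609 = 0.252209.

0.2522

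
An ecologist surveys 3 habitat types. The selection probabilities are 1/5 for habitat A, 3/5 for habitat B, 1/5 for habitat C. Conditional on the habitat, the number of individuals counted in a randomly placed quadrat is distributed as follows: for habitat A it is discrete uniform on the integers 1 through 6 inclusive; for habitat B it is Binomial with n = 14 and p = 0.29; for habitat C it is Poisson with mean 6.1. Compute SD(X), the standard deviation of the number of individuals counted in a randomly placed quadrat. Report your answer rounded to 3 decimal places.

2.083

Per component, A: μ=3.5, E[X²]=15.1667; B: μ=4.06, E[X²]=19.3662; C: μ=6.1, E[X²]=43.31.
E[X] = 0.2·3.5 + 0.6·4.06 + 0.2·6.1 = 4.356.
E[X²] = 0.2·15.1667 + 0.6·19.3662 + 0.2·43.31 = 23.3151.
Var(X) = E[X²] − (E[X])² = 23.3151 − 18.9747 = 4.34032.
SD(X) = √4.34032 = 2.08334.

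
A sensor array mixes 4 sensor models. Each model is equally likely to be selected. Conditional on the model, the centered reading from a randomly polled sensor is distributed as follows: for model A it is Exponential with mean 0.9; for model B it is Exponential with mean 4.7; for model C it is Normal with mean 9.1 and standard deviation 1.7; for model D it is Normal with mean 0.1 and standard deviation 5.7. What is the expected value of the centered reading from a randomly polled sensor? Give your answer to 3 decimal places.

3.700

Component means — A: 0.9; B: 4.7; C: 9.1; D: 0.1.
E[X] = 0.25·0.9 + 0.25·4.7 + 0.25·9.1 + 0.25·0.1 = 3.7.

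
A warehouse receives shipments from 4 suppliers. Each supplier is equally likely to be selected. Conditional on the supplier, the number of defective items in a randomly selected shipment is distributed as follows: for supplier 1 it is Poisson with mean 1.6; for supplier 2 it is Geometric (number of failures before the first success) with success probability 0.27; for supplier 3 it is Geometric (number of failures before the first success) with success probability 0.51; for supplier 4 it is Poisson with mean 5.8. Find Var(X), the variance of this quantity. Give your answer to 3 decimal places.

Per component, 1: μ=1.6, E[X²]=4.16; 2: μ=2.7037, E[X²]=17.3237; 3: μ=0.960784, E[X²]=2.807; 4: μ=5.8, E[X²]=39.44.
E[X] = 0.25·1.6 + 0.25·2.7037 + 0.25·0.960784 + 0.25·5.8 = 2.76612.
E[X²] = 0.25·4.16 + 0.25·17.3237 + 0.25·2.807 + 0.25·39.44 = 15.9327.
Var(X) = E[X²] − (E[X])² = 15.9327 − 7.65143 = 8.28125.

8.281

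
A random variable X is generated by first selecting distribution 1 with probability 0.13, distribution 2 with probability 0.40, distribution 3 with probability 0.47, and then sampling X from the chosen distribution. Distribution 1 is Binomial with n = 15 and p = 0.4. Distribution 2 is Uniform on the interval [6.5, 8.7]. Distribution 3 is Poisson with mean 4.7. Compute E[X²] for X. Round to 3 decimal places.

For each component E[X²] = Var + (mean)², giving 1: 39.6; 2: 58.1633; 3: 26.79.
Overall E[X²] = 0.13·39.6 + 0.4·58.1633 + 0.47·26.79 = 41.0046.

41.005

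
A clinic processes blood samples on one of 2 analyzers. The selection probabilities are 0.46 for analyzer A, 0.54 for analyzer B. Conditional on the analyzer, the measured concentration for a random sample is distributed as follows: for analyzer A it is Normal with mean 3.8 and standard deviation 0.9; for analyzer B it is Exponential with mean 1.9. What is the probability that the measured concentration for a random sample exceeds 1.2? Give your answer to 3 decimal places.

0.746

Conditional on each analyzer, P(X > 1.2): A: 0.998067; B: 0.531752.
By total probability, P(X > 1.2) = 0.46·0.998067 + 0.54·0.531752 = 0.746257.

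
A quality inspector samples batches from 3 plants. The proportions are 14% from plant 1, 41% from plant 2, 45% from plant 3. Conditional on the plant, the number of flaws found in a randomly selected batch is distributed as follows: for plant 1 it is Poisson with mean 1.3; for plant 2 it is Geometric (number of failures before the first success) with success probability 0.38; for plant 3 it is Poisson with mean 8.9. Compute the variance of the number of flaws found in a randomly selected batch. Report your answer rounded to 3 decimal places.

Per component, 1: μ=1.3, E[X²]=2.99; 2: μ=1.63158, E[X²]=6.95568; 3: μ=8.9, E[X²]=88.11.
E[X] = 0.14·1.3 + 0.41·1.63158 + 0.45·8.9 = 4.85595.
E[X²] = 0.14·2.99 + 0.41·6.95568 + 0.45·88.11 = 42.9199.
Var(X) = E[X²] − (E[X])² = 42.9199 − 23.5802 = 19.3397.

19.340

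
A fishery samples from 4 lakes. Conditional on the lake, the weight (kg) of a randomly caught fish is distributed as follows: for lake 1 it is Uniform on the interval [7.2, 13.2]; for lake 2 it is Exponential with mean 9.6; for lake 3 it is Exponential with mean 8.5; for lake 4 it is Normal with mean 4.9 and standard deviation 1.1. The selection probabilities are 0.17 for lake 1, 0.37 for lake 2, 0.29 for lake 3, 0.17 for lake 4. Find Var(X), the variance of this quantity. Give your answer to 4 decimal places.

58.9025

Per component, 1: μ=10.2, E[X²]=107.04; 2: μ=9.6, E[X²]=184.32; 3: μ=8.5, E[X²]=144.5; 4: μ=4.9, E[X²]=25.22.
E[X] = 0.17·10.2 + 0.37·9.6 + 0.29·8.5 + 0.17·4.9 = 8.584.
E[X²] = 0.17·107.04 + 0.37·184.32 + 0.29·144.5 + 0.17·25.22 = 132.588.
Var(X) = E[X²] − (E[X])² = 132.588 − 73.6851 = 58.9025.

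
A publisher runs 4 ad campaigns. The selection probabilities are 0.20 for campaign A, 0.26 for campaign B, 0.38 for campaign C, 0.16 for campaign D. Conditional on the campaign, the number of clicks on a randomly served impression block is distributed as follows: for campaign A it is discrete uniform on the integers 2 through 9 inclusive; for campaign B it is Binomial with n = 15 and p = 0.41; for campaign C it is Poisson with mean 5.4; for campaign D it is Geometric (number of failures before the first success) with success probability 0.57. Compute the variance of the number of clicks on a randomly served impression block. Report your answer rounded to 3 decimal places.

Per component, A: μ=5.5, E[X²]=35.5; B: μ=6.15, E[X²]=41.451; C: μ=5.4, E[X²]=34.56; D: μ=0.754386, E[X²]=1.89258.
E[X] = 0.2·5.5 + 0.26·6.15 + 0.38·5.4 + 0.16·0.754386 = 4.8717.
E[X²] = 0.2·35.5 + 0.26·41.451 + 0.38·34.56 + 0.16·1.89258 = 31.3129.
Var(X) = E[X²] − (E[X])² = 31.3129 − 23.7335 = 7.5794.

7.579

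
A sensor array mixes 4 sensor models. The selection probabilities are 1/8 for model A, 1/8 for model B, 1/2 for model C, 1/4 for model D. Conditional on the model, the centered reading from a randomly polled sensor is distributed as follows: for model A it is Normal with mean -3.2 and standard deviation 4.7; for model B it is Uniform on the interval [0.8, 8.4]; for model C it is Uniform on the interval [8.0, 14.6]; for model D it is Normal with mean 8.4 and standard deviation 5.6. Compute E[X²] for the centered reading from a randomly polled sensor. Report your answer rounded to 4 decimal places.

98.4279

For each component E[X²] = Var + (mean)², giving A: 32.33; B: 25.9733; C: 131.32; D: 101.92.
Overall E[X²] = 0.125·32.33 + 0.125·25.9733 + 0.5·131.32 + 0.25·101.92 = 98.4279.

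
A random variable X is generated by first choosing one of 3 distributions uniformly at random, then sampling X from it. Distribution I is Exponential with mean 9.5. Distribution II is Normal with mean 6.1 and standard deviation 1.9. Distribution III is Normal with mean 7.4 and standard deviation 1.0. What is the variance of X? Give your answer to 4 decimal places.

Per component, I: μ=9.5, E[X²]=180.5; II: μ=6.1, E[X²]=40.82; III: μ=7.4, E[X²]=55.76.
E[X] = 0.333333·9.5 + 0.333333·6.1 + 0.333333·7.4 = 7.66667.
E[X²] = 0.333333·180.5 + 0.333333·40.82 + 0.333333·55.76 = 92.36.
Var(X) = E[X²] − (E[X])² = 92.36 − 58.7778 = 33.5822.

33.5822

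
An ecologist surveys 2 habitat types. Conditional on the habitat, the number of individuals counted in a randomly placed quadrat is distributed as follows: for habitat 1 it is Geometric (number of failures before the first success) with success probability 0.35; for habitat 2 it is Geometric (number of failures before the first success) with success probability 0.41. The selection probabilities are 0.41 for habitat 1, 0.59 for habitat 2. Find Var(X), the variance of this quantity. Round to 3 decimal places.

Per component, 1: μ=1.85714, E[X²]=8.7551; 2: μ=1.43902, E[X²]=5.58061.
E[X] = 0.41·1.85714 + 0.59·1.43902 = 1.61045.
E[X²] = 0.41·8.7551 + 0.59·5.58061 = 6.88215.
Var(X) = E[X²] − (E[X])² = 6.88215 − 2.59356 = 4.28859.

4.289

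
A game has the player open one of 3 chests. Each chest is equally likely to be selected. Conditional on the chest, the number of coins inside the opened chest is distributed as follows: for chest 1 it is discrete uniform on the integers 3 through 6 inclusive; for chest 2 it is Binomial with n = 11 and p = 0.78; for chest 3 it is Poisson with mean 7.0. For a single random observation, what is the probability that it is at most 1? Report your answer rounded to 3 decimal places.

0.002

Conditional on each chest, P(X ≤ 1): 1: 0; 2: 2.33727e-06; 3: 0.00729506.
By total probability, P(X ≤ 1) = 0.333333·0 + 0.333333·2.33727e-06 + 0.333333·0.00729506 = 0.00243246.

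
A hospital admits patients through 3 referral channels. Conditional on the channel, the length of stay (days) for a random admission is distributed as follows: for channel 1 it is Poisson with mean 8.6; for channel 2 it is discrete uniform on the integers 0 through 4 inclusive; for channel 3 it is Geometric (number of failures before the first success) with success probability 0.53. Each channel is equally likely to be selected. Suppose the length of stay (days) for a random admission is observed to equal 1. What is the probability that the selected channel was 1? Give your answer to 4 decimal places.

0.0035

Likelihoods P(X=1 | ·): 1: 0.00158331; 2: 0.2; 3: 0.2491.
Posterior ∝ prior × likelihood. Numerator for 1: 0.333333·0.00158331 = 0.00052777.
Normalizing constant: 0.333333·0.00158331 + 0.333333·0.2 + 0.333333·0.2491 = 0.150228.
P(1 | observation) = 0.00052777 / 0.150228 = 0.00351313.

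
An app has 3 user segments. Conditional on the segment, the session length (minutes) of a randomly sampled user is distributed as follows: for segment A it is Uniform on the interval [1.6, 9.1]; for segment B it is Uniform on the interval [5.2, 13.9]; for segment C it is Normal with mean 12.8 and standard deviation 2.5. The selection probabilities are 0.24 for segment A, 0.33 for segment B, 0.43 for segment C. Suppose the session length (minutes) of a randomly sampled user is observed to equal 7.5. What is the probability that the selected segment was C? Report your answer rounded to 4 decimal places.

Likelihoods f(7.5 | ·): A: 0.133333; B: 0.114943; C: 0.0168664.
Posterior ∝ prior × likelihood. Numerator for C: 0.43·0.0168664 = 0.00725257.
Normalizing constant: 0.24·0.133333 + 0.33·0.114943 + 0.43·0.0168664 = 0.0771836.
P(C | observation) = 0.00725257 / 0.0771836 = 0.0939652.

0.0940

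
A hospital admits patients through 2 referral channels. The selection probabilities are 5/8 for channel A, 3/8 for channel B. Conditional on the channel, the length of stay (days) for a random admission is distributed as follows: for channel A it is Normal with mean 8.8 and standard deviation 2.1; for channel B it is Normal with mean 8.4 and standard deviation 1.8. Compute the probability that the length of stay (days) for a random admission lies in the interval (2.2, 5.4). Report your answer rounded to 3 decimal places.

0.050

Conditional on each channel, P(2.2 < X < 5.4): A: 0.051882; B: 0.0475042.
By total probability, P(2.2 < X < 5.4) = 0.625·0.051882 + 0.375·0.0475042 = 0.0502403.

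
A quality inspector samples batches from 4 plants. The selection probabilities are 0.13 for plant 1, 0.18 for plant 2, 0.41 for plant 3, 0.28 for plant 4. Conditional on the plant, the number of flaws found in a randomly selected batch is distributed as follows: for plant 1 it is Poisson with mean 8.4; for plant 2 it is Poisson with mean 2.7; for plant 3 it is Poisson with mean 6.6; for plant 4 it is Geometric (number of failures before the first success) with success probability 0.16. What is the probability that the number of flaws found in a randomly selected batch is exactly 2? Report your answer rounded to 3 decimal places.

0.089

Conditional on each plant, P(X = 2): 1: 0.00793332; 2: 0.244964; 3: 0.0296288; 4: 0.112896.
By total probability, P(X = 2) = 0.13·0.00793332 + 0.18·0.244964 + 0.41·0.0296288 + 0.28·0.112896 = 0.0888836.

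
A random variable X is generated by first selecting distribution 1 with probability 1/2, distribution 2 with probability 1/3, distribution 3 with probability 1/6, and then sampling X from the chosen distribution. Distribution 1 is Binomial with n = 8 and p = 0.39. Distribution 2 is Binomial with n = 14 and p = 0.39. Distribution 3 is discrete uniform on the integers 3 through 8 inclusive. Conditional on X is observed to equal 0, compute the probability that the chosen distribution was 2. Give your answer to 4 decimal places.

Likelihoods P(X=0 | ·): 1: 0.0191707; 2: 0.000987683; 3: 0.
Posterior ∝ prior × likelihood. Numerator for 2: 0.333333·0.000987683 = 0.000329228.
Normalizing constant: 0.5·0.0191707 + 0.333333·0.000987683 + 0.166667·0 = 0.00991459.
P(2 | observation) = 0.000329228 / 0.00991459 = 0.0332064.

0.0332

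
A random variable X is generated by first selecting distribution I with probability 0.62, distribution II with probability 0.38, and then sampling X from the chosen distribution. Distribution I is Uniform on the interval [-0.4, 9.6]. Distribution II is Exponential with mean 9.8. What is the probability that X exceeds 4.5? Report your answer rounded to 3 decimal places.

Conditional on each component, P(X > 4.5): I: 0.51; II: 0.631799.
By total probability, P(X > 4.5) = 0.62·0.51 + 0.38·0.631799 = 0.556284.

0.556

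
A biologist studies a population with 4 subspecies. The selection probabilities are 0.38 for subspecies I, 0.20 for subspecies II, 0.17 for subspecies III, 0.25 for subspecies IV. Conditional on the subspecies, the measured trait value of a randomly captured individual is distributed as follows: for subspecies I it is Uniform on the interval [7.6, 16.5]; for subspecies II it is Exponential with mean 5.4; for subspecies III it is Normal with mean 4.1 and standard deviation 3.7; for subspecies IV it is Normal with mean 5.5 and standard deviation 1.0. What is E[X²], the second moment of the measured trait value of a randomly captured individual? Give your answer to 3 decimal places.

For each component E[X²] = Var + (mean)², giving I: 151.803; II: 58.32; III: 30.5; IV: 31.25.
Overall E[X²] = 0.38·151.803 + 0.2·58.32 + 0.17·30.5 + 0.25·31.25 = 82.3468.

82.347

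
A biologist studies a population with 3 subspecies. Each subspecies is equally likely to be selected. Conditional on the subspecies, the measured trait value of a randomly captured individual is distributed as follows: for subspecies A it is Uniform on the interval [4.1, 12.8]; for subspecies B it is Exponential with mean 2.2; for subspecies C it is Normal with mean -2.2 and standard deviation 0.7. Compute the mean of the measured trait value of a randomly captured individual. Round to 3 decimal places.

2.817

Component means — A: 8.45; B: 2.2; C: -2.2.
E[X] = 0.333333·8.45 + 0.333333·2.2 + 0.333333·-2.2 = 2.81667.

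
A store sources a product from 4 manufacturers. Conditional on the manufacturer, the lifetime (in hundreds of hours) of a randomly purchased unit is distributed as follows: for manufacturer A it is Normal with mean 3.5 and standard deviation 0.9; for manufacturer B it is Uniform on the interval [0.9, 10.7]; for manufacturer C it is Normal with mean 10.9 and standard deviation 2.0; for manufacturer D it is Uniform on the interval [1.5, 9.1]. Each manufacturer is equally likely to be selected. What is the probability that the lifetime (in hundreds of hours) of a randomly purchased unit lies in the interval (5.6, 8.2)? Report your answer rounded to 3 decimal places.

0.175

Conditional on each manufacturer, P(5.6 < X < 8.2): A: 0.00981524; B: 0.265306; C: 0.0844834; D: 0.342105.
By total probability, P(5.6 < X < 8.2) = 0.25·0.00981524 + 0.25·0.265306 + 0.25·0.0844834 + 0.25·0.342105 = 0.175428.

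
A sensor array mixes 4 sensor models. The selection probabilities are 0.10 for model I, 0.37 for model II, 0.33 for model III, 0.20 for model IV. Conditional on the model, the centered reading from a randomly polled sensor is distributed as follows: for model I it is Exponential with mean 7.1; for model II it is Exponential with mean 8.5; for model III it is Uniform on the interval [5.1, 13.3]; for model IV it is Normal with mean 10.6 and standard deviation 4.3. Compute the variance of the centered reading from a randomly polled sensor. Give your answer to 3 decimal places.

38.299

Per component, I: μ=7.1, E[X²]=100.82; II: μ=8.5, E[X²]=144.5; III: μ=9.2, E[X²]=90.2433; IV: μ=10.6, E[X²]=130.85.
E[X] = 0.1·7.1 + 0.37·8.5 + 0.33·9.2 + 0.2·10.6 = 9.011.
E[X²] = 0.1·100.82 + 0.37·144.5 + 0.33·90.2433 + 0.2·130.85 = 119.497.
Var(X) = E[X²] − (E[X])² = 119.497 − 81.1981 = 38.2992.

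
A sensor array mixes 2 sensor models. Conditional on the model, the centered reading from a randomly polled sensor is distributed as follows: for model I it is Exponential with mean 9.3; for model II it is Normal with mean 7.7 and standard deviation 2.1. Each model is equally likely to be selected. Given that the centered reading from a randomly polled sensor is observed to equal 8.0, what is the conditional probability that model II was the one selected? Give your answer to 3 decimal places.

0.805

Likelihoods f(8.0 | ·): I: 0.0454915; II: 0.188044.
Posterior ∝ prior × likelihood. Numerator for II: 0.5·0.188044 = 0.0940219.
Normalizing constant: 0.5·0.0454915 + 0.5·0.188044 = 0.116768.
P(II | observation) = 0.0940219 / 0.116768 = 0.805205.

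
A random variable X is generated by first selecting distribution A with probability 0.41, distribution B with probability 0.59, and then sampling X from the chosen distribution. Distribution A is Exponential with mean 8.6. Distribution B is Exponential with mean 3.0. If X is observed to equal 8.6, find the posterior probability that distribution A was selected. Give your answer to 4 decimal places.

0.6105

Likelihoods f(8.6 | ·): A: 0.0427767; B: 0.0189627.
Posterior ∝ prior × likelihood. Numerator for A: 0.41·0.0427767 = 0.0175384.
Normalizing constant: 0.41·0.0427767 + 0.59·0.0189627 = 0.0287265.
P(A | observation) = 0.0175384 / 0.0287265 = 0.610533.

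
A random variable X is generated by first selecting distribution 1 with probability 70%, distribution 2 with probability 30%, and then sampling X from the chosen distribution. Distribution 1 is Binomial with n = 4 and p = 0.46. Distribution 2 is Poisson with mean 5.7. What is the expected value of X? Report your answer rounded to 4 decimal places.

Component means — 1: 1.84; 2: 5.7.
E[X] = 0.7·1.84 + 0.3·5.7 = 2.998.

2.9980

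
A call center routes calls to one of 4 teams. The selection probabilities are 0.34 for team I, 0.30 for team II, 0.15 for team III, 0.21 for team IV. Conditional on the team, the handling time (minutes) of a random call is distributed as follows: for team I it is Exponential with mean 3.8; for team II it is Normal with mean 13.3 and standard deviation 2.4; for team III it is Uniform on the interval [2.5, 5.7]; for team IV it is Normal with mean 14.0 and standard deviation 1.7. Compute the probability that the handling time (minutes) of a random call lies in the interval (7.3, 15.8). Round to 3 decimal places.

0.478

Conditional on each team, P(7.3 < X < 15.8): I: 0.130812; II: 0.845007; III: 0; IV: 0.855119.
By total probability, P(7.3 < X < 15.8) = 0.34·0.130812 + 0.3·0.845007 + 0.15·0 + 0.21·0.855119 = 0.477553.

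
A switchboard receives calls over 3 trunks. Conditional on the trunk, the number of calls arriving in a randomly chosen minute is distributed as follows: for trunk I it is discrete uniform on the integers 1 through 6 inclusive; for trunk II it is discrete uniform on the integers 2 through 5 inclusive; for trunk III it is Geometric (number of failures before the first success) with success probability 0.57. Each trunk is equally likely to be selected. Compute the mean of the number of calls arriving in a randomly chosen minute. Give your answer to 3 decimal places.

Component means — I: 3.5; II: 3.5; III: 0.754386.
E[X] = 0.333333·3.5 + 0.333333·3.5 + 0.333333·0.754386 = 2.5848.

2.585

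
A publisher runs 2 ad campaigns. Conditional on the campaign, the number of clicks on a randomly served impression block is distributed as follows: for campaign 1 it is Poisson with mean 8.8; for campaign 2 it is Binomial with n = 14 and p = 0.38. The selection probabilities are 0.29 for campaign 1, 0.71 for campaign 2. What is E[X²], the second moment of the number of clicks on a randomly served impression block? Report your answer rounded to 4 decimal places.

For each component E[X²] = Var + (mean)², giving 1: 86.24; 2: 31.6008.
Overall E[X²] = 0.29·86.24 + 0.71·31.6008 = 47.4462.

47.4462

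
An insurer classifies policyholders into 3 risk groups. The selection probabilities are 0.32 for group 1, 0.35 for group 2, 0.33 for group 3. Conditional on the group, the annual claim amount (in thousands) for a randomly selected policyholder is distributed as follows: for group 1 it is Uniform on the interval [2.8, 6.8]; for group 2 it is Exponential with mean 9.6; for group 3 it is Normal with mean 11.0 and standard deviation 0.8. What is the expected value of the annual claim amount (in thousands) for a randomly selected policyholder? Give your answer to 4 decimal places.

8.5260

Component means — 1: 4.8; 2: 9.6; 3: 11.
E[X] = 0.32·4.8 + 0.35·9.6 + 0.33·11 = 8.526.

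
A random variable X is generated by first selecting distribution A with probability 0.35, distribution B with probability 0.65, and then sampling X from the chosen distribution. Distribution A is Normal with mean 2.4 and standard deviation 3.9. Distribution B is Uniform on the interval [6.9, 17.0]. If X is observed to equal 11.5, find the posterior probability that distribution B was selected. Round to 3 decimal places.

Likelihoods f(11.5 | ·): A: 0.00672356; B: 0.0990099.
Posterior ∝ prior × likelihood. Numerator for B: 0.65·0.0990099 = 0.0643564.
Normalizing constant: 0.35·0.00672356 + 0.65·0.0990099 = 0.0667097.
P(B | observation) = 0.0643564 / 0.0667097 = 0.964724.

0.965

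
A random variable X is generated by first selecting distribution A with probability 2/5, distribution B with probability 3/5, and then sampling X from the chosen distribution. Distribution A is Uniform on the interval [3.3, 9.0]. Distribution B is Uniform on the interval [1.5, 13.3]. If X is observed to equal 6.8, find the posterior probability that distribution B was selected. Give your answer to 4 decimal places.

Likelihoods f(6.8 | ·): A: 0.175439; B: 0.0847458.
Posterior ∝ prior × likelihood. Numerator for B: 0.6·0.0847458 = 0.0508475.
Normalizing constant: 0.4·0.175439 + 0.6·0.0847458 = 0.121023.
P(B | observation) = 0.0508475 / 0.121023 = 0.420147.

0.4201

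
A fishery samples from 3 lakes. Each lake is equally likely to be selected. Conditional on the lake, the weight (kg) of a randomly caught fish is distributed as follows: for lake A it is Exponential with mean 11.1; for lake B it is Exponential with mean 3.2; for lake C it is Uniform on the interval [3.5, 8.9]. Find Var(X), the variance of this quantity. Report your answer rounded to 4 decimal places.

Per component, A: μ=11.1, E[X²]=246.42; B: μ=3.2, E[X²]=20.48; C: μ=6.2, E[X²]=40.87.
E[X] = 0.333333·11.1 + 0.333333·3.2 + 0.333333·6.2 = 6.83333.
E[X²] = 0.333333·246.42 + 0.333333·20.48 + 0.333333·40.87 = 102.59.
Var(X) = E[X²] − (E[X])² = 102.59 − 46.6944 = 55.8956.

55.8956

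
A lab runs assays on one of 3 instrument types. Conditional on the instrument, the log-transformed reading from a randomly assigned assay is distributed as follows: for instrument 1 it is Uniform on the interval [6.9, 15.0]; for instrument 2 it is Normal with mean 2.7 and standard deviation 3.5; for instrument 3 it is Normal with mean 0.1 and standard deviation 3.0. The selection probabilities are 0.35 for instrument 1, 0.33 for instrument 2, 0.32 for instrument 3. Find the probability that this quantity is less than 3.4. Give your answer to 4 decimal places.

0.4677

Conditional on each instrument, P(X < 3.4): 1: 0; 2: 0.57926; 3: 0.864334.
By total probability, P(X < 3.4) = 0.35·0 + 0.33·0.57926 + 0.32·0.864334 = 0.467743.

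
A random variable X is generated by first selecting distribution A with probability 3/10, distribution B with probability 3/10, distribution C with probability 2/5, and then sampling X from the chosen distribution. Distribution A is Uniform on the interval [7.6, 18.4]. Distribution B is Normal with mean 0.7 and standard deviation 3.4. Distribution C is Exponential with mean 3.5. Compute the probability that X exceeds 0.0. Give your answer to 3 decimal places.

0.874

Conditional on each component, P(X > 0.0): A: 1; B: 0.581559; C: 1.
By total probability, P(X > 0.0) = 0.3·1 + 0.3·0.581559 + 0.4·1 = 0.874468.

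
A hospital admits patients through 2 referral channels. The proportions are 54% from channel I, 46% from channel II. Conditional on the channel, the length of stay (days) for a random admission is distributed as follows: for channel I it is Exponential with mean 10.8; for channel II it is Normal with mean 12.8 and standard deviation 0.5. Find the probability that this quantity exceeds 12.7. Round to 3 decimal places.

Conditional on each channel, P(X > 12.7): I: 0.308533; II: 0.57926.
By total probability, P(X > 12.7) = 0.54·0.308533 + 0.46·0.57926 = 0.433067.

0.433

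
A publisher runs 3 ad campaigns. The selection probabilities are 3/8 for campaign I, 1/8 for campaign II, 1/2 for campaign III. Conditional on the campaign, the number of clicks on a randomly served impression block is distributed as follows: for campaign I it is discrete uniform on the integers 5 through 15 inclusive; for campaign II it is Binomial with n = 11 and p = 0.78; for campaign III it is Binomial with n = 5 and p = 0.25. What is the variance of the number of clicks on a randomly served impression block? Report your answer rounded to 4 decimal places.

Per component, I: μ=10, E[X²]=110; II: μ=8.58, E[X²]=75.504; III: μ=1.25, E[X²]=2.5.
E[X] = 0.375·10 + 0.125·8.58 + 0.5·1.25 = 5.4475.
E[X²] = 0.375·110 + 0.125·75.504 + 0.5·2.5 = 51.938.
Var(X) = E[X²] − (E[X])² = 51.938 − 29.6753 = 22.2627.

22.2627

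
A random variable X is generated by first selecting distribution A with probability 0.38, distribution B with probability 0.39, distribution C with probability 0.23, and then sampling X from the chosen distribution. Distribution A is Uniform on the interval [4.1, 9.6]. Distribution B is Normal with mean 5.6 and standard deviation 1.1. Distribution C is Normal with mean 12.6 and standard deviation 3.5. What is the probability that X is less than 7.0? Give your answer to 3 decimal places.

0.563

Conditional on each component, P(X < 7.0): A: 0.527273; B: 0.898443; C: 0.0547993.
By total probability, P(X < 7.0) = 0.38·0.527273 + 0.39·0.898443 + 0.23·0.0547993 = 0.56336.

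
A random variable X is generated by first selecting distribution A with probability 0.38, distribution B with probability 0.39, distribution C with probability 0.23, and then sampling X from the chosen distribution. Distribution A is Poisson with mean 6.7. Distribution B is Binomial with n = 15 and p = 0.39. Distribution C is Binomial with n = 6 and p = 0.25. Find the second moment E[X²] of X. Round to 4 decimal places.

35.1189

For each component E[X²] = Var + (mean)², giving A: 51.59; B: 37.791; C: 3.375.
Overall E[X²] = 0.38·51.59 + 0.39·37.791 + 0.23·3.375 = 35.1189.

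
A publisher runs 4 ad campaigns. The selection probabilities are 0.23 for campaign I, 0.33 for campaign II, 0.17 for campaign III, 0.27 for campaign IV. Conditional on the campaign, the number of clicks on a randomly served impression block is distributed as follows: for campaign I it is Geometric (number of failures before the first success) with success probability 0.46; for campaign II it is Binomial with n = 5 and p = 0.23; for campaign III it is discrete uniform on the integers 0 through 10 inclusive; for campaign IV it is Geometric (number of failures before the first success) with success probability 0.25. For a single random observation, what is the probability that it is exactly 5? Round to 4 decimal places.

Conditional on each campaign, P(X = 5): I: 0.0211216; II: 0.000643634; III: 0.0909091; IV: 0.0593262.
By total probability, P(X = 5) = 0.23·0.0211216 + 0.33·0.000643634 + 0.17·0.0909091 + 0.27·0.0593262 = 0.036543.

0.0365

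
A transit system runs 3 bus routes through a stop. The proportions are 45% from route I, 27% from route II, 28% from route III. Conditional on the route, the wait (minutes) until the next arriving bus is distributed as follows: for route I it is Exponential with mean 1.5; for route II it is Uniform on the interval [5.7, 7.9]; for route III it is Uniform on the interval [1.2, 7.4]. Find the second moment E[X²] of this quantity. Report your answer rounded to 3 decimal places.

20.693

For each component E[X²] = Var + (mean)², giving I: 4.5; II: 46.6433; III: 21.6933.
Overall E[X²] = 0.45·4.5 + 0.27·46.6433 + 0.28·21.6933 = 20.6928.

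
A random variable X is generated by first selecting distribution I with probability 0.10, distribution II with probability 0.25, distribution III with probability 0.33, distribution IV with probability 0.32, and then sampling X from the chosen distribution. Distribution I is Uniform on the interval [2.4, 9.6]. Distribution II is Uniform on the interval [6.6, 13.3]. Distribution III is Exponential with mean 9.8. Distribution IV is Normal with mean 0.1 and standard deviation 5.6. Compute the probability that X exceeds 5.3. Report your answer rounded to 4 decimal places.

0.5584

Conditional on each component, P(X > 5.3): I: 0.597222; II: 1; III: 0.582273; IV: 0.176556.
By total probability, P(X > 5.3) = 0.1·0.597222 + 0.25·1 + 0.33·0.582273 + 0.32·0.176556 = 0.55837.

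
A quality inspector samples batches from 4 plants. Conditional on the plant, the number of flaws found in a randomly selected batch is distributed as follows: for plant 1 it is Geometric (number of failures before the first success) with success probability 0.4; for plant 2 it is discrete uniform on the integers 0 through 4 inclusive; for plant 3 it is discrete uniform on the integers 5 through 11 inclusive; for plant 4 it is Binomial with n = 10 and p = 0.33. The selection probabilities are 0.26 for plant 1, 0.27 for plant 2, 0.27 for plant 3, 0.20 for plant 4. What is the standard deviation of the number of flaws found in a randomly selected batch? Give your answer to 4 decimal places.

Per component, 1: μ=1.5, E[X²]=6; 2: μ=2, E[X²]=6; 3: μ=8, E[X²]=68; 4: μ=3.3, E[X²]=13.101.
E[X] = 0.26·1.5 + 0.27·2 + 0.27·8 + 0.2·3.3 = 3.75.
E[X²] = 0.26·6 + 0.27·6 + 0.27·68 + 0.2·13.101 = 24.1602.
Var(X) = E[X²] − (E[X])² = 24.1602 − 14.0625 = 10.0977.
SD(X) = √10.0977 = 3.17769.

3.1777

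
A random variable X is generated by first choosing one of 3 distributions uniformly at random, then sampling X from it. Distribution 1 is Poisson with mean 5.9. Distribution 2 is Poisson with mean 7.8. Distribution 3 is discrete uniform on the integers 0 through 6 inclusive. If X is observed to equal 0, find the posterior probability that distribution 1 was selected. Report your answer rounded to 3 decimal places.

Likelihoods P(X=0 | ·): 1: 0.00273944; 2: 0.000409735; 3: 0.142857.
Posterior ∝ prior × likelihood. Numerator for 1: 0.333333·0.00273944 = 0.000913148.
Normalizing constant: 0.333333·0.00273944 + 0.333333·0.000409735 + 0.333333·0.142857 = 0.0486688.
P(1 | observation) = 0.000913148 / 0.0486688 = 0.0187625.

0.019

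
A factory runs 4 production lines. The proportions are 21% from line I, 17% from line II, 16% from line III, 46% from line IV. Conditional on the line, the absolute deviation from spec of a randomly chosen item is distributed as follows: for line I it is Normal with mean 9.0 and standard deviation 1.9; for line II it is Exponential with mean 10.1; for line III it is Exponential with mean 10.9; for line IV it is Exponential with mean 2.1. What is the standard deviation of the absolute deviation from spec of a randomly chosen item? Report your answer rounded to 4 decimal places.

7.3908

Per component, I: μ=9, E[X²]=84.61; II: μ=10.1, E[X²]=204.02; III: μ=10.9, E[X²]=237.62; IV: μ=2.1, E[X²]=8.82.
E[X] = 0.21·9 + 0.17·10.1 + 0.16·10.9 + 0.46·2.1 = 6.317.
E[X²] = 0.21·84.61 + 0.17·204.02 + 0.16·237.62 + 0.46·8.82 = 94.5279.
Var(X) = E[X²] − (E[X])² = 94.5279 − 39.9045 = 54.6234.
SD(X) = √54.6234 = 7.39077.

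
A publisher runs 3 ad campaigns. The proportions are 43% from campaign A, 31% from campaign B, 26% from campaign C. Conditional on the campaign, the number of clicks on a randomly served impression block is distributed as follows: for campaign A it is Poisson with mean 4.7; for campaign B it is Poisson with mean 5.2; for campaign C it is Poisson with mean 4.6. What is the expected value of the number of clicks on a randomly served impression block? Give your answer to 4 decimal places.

Component means — A: 4.7; B: 5.2; C: 4.6.
E[X] = 0.43·4.7 + 0.31·5.2 + 0.26·4.6 = 4.829.

4.8290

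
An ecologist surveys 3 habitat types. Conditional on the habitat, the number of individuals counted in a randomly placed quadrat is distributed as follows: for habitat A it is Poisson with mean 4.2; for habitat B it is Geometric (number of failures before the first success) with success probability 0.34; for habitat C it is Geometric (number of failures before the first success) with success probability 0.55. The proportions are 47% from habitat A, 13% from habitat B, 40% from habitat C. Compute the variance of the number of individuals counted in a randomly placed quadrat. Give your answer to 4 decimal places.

5.8387

Per component, A: μ=4.2, E[X²]=21.84; B: μ=1.94118, E[X²]=9.47751; C: μ=0.818182, E[X²]=2.15702.
E[X] = 0.47·4.2 + 0.13·1.94118 + 0.4·0.818182 = 2.55363.
E[X²] = 0.47·21.84 + 0.13·9.47751 + 0.4·2.15702 = 12.3597.
Var(X) = E[X²] − (E[X])² = 12.3597 − 6.521 = 5.83868.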